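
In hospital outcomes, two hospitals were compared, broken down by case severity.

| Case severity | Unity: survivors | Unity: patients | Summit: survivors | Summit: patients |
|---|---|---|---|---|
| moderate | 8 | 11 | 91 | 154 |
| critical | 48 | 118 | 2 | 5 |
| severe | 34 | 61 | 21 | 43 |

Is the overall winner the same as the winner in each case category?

Moderate: Unity 8/11 = 72.7%, Summit 91/154 = 59.1% → Unity
Critical: Unity 48/118 = 40.7%, Summit 2/5 = 40.0% → Unity
Severe: Unity 34/61 = 55.7%, Summit 21/43 = 48.8% → Unity
Overall: Unity 90/190 = 47.4%, Summit 114/202 = 56.4% → Summit
Unity wins each case group but Summit wins overall — the comparison reverses. Unity's patients skew toward critical, which has a lower base rate.

No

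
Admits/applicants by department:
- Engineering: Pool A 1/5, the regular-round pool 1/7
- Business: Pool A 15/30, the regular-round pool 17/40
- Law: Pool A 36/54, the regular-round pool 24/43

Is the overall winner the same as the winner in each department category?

Yes

Engineering: Pool A 1/5 = 20.0%, the regular-round pool 1/7 = 14.3% → Pool A
Business: Pool A 15/30 = 50.0%, the regular-round pool 17/40 = 42.5% → Pool A
Law: Pool A 36/54 = 66.7%, the regular-round pool 24/43 = 55.8% → Pool A
Overall: Pool A 52/89 = 58.4%, the regular-round pool 42/90 = 46.7% → Pool A
Pool A wins overall and in every department group — no reversal.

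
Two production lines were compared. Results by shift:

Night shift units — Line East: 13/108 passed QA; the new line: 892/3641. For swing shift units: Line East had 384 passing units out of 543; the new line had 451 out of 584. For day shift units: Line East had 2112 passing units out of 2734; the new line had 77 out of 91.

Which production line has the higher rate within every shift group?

Night shift: Line East 13/108 = 12.0%, the new line 892/3641 = 24.5% → the new line
Swing shift: Line East 384/543 = 70.7%, the new line 451/584 = 77.2% → the new line
Day shift: Line East 2112/2734 = 77.2%, the new line 77/91 = 84.6% → the new line
The new line has the higher rate in all 3 groups.

the new line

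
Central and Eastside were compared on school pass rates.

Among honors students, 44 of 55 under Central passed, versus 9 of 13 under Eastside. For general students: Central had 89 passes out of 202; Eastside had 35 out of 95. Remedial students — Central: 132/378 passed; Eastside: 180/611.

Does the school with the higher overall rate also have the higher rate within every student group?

Honors: Central 44/55 = 80.0%, Eastside 9/13 = 69.2% → Central
General: Central 89/202 = 44.1%, Eastside 35/95 = 36.8% → Central
Remedial: Central 132/378 = 34.9%, Eastside 180/611 = 29.5% → Central
Overall: Central 265/635 = 41.7%, Eastside 224/719 = 31.2% → Central
Central wins overall and in every student group — no reversal.

Yes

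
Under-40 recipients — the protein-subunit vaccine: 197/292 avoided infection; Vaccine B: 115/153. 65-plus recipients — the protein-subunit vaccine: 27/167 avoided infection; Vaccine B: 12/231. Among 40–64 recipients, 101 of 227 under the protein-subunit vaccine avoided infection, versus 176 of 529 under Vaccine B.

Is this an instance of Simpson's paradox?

Under-40: the protein-subunit vaccine 197/292 = 67.5%, Vaccine B 115/153 = 75.2% → Vaccine B
65-plus: the protein-subunit vaccine 27/167 = 16.2%, Vaccine B 12/231 = 5.2% → the protein-subunit vaccine
40–64: the protein-subunit vaccine 101/227 = 44.5%, Vaccine B 176/529 = 33.3% → the protein-subunit vaccine
Overall: the protein-subunit vaccine 325/686 = 47.4%, Vaccine B 303/913 = 33.2% → the protein-subunit vaccine
Neither sweeps: the protein-subunit vaccine wins 2 of 3 groups, Vaccine B wins 1. The protein-subunit vaccine wins overall but not every group — no Simpson reversal.

No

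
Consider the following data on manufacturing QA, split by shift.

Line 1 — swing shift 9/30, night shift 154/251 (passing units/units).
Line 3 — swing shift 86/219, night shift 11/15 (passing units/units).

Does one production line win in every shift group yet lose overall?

Yes

Swing shift: Line 1 9/30 = 30.0%, Line 3 86/219 = 39.3% → Line 3
Night shift: Line 1 154/251 = 61.4%, Line 3 11/15 = 73.3% → Line 3
Overall: Line 1 163/281 = 58.0%, Line 3 97/234 = 41.5% → Line 1
Line 3 wins each shift group but Line 1 wins overall — the comparison reverses. Line 3's units skew toward swing shift, which has a lower base rate.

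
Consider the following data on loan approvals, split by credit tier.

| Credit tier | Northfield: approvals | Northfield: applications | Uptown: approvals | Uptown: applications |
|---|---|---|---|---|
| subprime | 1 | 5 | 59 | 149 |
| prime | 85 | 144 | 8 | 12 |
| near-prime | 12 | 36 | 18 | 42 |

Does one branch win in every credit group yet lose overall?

Subprime: Northfield 1/5 = 20.0%, Uptown 59/149 = 39.6% → Uptown
Prime: Northfield 85/144 = 59.0%, Uptown 8/12 = 66.7% → Uptown
Near-prime: Northfield 12/36 = 33.3%, Uptown 18/42 = 42.9% → Uptown
Overall: Northfield 98/185 = 53.0%, Uptown 85/203 = 41.9% → Northfield
Uptown wins each credit group but Northfield wins overall — the comparison reverses. Uptown's applications skew toward subprime, which has a lower base rate.

Yes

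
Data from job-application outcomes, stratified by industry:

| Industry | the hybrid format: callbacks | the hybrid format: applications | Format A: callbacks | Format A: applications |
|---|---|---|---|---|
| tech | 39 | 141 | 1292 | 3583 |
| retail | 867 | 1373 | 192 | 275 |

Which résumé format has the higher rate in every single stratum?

Format A

Tech: the hybrid format 39/141 = 27.7%, Format A 1292/3583 = 36.1% → Format A
Retail: the hybrid format 867/1373 = 63.1%, Format A 192/275 = 69.8% → Format A
Format A has the higher rate in both groups.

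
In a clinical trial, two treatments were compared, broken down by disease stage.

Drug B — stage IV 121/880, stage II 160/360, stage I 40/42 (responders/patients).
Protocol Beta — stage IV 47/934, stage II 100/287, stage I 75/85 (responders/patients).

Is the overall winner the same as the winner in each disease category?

Yes

Stage IV: Drug B 121/880 = 13.8%, Protocol Beta 47/934 = 5.0% → Drug B
Stage II: Drug B 160/360 = 44.4%, Protocol Beta 100/287 = 34.8% → Drug B
Stage I: Drug B 40/42 = 95.2%, Protocol Beta 75/85 = 88.2% → Drug B
Overall: Drug B 321/1282 = 25.0%, Protocol Beta 222/1306 = 17.0% → Drug B
Drug B wins overall and in every disease group — no reversal.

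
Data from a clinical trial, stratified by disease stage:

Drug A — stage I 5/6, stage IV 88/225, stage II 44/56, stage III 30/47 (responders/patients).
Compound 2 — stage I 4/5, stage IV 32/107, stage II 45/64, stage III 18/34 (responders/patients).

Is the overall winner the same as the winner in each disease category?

Stage I: Drug A 5/6 = 83.3%, Compound 2 4/5 = 80.0% → Drug A
Stage IV: Drug A 88/225 = 39.1%, Compound 2 32/107 = 29.9% → Drug A
Stage II: Drug A 44/56 = 78.6%, Compound 2 45/64 = 70.3% → Drug A
Stage III: Drug A 30/47 = 63.8%, Compound 2 18/34 = 52.9% → Drug A
Overall: Drug A 167/334 = 50.0%, Compound 2 99/210 = 47.1% → Drug A
Drug A wins overall and in every disease group — no reversal.

Yes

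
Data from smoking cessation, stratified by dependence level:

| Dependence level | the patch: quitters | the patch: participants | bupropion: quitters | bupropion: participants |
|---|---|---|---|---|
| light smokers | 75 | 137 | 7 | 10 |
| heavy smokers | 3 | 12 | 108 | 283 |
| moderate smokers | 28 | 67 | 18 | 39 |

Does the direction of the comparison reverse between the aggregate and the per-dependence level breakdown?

Light smokers: the patch 75/137 = 54.7%, bupropion 7/10 = 70.0% → bupropion
Heavy smokers: the patch 3/12 = 25.0%, bupropion 108/283 = 38.2% → bupropion
Moderate smokers: the patch 28/67 = 41.8%, bupropion 18/39 = 46.2% → bupropion
Overall: the patch 106/216 = 49.1%, bupropion 133/332 = 40.1% → the patch
Bupropion wins each dependence group but the patch wins overall — the comparison reverses. Bupropion's participants skew toward heavy smokers, which has a lower base rate.

Yes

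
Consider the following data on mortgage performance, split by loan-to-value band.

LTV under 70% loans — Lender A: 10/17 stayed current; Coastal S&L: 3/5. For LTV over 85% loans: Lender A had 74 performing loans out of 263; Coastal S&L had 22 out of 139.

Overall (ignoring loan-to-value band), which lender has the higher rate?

LTV under 70%: Lender A 10/17 = 58.8%, Coastal S&L 3/5 = 60.0% → Coastal S&L
LTV over 85%: Lender A 74/263 = 28.1%, Coastal S&L 22/139 = 15.8% → Lender A
Overall: Lender A 84/280 = 30.0%, Coastal S&L 25/144 = 17.4% → Lender A
(Neither sweeps every loan-to-value group, but Lender A has the higher pooled rate.)

Lender A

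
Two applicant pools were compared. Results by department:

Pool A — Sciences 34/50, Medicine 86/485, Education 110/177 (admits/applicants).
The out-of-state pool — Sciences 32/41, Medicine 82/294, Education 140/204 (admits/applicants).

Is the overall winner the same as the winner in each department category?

Yes

Sciences: Pool A 34/50 = 68.0%, the out-of-state pool 32/41 = 78.0% → the out-of-state pool
Medicine: Pool A 86/485 = 17.7%, the out-of-state pool 82/294 = 27.9% → the out-of-state pool
Education: Pool A 110/177 = 62.1%, the out-of-state pool 140/204 = 68.6% → the out-of-state pool
Overall: Pool A 230/712 = 32.3%, the out-of-state pool 254/539 = 47.1% → the out-of-state pool
The out-of-state pool wins overall and in every department group — no reversal.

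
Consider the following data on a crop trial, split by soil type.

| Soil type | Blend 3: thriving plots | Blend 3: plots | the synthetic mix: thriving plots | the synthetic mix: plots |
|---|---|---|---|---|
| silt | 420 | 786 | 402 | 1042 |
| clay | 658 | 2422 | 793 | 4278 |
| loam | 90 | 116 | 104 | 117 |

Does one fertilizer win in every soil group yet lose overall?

No

Silt: Blend 3 420/786 = 53.4%, the synthetic mix 402/1042 = 38.6% → Blend 3
Clay: Blend 3 658/2422 = 27.2%, the synthetic mix 793/4278 = 18.5% → Blend 3
Loam: Blend 3 90/116 = 77.6%, the synthetic mix 104/117 = 88.9% → the synthetic mix
Overall: Blend 3 1168/3324 = 35.1%, the synthetic mix 1299/5437 = 23.9% → Blend 3
Neither sweeps: Blend 3 wins 2 of 3 groups, the synthetic mix wins 1. Blend 3 wins overall but not every group — no Simpson reversal.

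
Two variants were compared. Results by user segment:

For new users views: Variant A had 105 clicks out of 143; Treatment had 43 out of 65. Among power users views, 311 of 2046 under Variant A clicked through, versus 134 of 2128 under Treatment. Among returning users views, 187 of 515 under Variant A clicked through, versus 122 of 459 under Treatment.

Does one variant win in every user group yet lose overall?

New users: Variant A 105/143 = 73.4%, Treatment 43/65 = 66.2% → Variant A
Power users: Variant A 311/2046 = 15.2%, Treatment 134/2128 = 6.3% → Variant A
Returning users: Variant A 187/515 = 36.3%, Treatment 122/459 = 26.6% → Variant A
Overall: Variant A 603/2704 = 22.3%, Treatment 299/2652 = 11.3% → Variant A
Variant A wins overall and in every user group — no reversal.

No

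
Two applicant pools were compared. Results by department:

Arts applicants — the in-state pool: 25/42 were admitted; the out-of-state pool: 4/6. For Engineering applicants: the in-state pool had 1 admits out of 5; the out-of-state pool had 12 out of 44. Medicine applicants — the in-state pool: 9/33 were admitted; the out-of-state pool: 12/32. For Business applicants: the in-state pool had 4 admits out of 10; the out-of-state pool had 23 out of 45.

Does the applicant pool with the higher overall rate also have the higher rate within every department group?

No

Arts: the in-state pool 25/42 = 59.5%, the out-of-state pool 4/6 = 66.7% → the out-of-state pool
Engineering: the in-state pool 1/5 = 20.0%, the out-of-state pool 12/44 = 27.3% → the out-of-state pool
Medicine: the in-state pool 9/33 = 27.3%, the out-of-state pool 12/32 = 37.5% → the out-of-state pool
Business: the in-state pool 4/10 = 40.0%, the out-of-state pool 23/45 = 51.1% → the out-of-state pool
Overall: the in-state pool 39/90 = 43.3%, the out-of-state pool 51/127 = 40.2% → the in-state pool
The out-of-state pool wins each department group but the in-state pool wins overall — the comparison reverses. The out-of-state pool's applicants skew toward Engineering, which has a lower base rate.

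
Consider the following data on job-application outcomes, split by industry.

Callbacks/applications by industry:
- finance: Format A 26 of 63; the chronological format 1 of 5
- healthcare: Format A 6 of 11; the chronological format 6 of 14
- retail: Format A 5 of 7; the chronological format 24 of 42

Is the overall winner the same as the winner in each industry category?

Finance: Format A 26/63 = 41.3%, the chronological format 1/5 = 20.0% → Format A
Healthcare: Format A 6/11 = 54.5%, the chronological format 6/14 = 42.9% → Format A
Retail: Format A 5/7 = 71.4%, the chronological format 24/42 = 57.1% → Format A
Overall: Format A 37/81 = 45.7%, the chronological format 31/61 = 50.8% → the chronological format
Format A wins each industry group but the chronological format wins overall — the comparison reverses. Format A's applications skew toward finance, which has a lower base rate.

No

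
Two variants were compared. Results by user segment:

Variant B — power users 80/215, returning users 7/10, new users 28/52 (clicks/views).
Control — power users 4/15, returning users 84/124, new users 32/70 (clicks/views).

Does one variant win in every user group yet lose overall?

Yes

Power users: Variant B 80/215 = 37.2%, Control 4/15 = 26.7% → Variant B
Returning users: Variant B 7/10 = 70.0%, Control 84/124 = 67.7% → Variant B
New users: Variant B 28/52 = 53.8%, Control 32/70 = 45.7% → Variant B
Overall: Variant B 115/277 = 41.5%, Control 120/209 = 57.4% → Control
Variant B wins each user group but Control wins overall — the comparison reverses. Variant B's views skew toward power users, which has a lower base rate.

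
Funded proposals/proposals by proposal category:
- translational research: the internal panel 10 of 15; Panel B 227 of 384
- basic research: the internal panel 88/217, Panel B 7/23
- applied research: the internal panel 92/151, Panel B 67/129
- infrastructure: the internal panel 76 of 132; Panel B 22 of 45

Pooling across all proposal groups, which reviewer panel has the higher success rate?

Translational research: the internal panel 10/15 = 66.7%, Panel B 227/384 = 59.1% → the internal panel
Basic research: the internal panel 88/217 = 40.6%, Panel B 7/23 = 30.4% → the internal panel
Applied research: the internal panel 92/151 = 60.9%, Panel B 67/129 = 51.9% → the internal panel
Infrastructure: the internal panel 76/132 = 57.6%, Panel B 22/45 = 48.9% → the internal panel
Overall: the internal panel 266/515 = 51.7%, Panel B 323/581 = 55.6% → Panel B
(The internal panel wins every proposal group but Panel B wins overall — the internal panel's proposals skew toward the low-rate basic research group.)

Panel B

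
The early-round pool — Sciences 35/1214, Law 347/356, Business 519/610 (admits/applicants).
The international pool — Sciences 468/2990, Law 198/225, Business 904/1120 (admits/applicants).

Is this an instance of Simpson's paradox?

No

Sciences: the early-round pool 35/1214 = 2.9%, the international pool 468/2990 = 15.7% → the international pool
Law: the early-round pool 347/356 = 97.5%, the international pool 198/225 = 88.0% → the early-round pool
Business: the early-round pool 519/610 = 85.1%, the international pool 904/1120 = 80.7% → the early-round pool
Overall: the early-round pool 901/2180 = 41.3%, the international pool 1570/4335 = 36.2% → the early-round pool
Neither sweeps: the early-round pool wins 2 of 3 groups, the international pool wins 1. The early-round pool wins overall but not every group — no Simpson reversal.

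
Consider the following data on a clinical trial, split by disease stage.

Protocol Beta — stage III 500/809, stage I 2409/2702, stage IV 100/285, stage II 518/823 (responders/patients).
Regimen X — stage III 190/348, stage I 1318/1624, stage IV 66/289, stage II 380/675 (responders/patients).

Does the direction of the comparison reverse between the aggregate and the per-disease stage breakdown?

Stage III: Protocol Beta 500/809 = 61.8%, Regimen X 190/348 = 54.6% → Protocol Beta
Stage I: Protocol Beta 2409/2702 = 89.2%, Regimen X 1318/1624 = 81.2% → Protocol Beta
Stage IV: Protocol Beta 100/285 = 35.1%, Regimen X 66/289 = 22.8% → Protocol Beta
Stage II: Protocol Beta 518/823 = 62.9%, Regimen X 380/675 = 56.3% → Protocol Beta
Overall: Protocol Beta 3527/4619 = 76.4%, Regimen X 1954/2936 = 66.6% → Protocol Beta
Protocol Beta wins overall and in every disease group — no reversal.

No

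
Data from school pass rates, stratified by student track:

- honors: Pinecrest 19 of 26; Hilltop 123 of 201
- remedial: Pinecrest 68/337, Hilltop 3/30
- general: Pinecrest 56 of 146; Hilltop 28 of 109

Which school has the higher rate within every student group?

Pinecrest

Honors: Pinecrest 19/26 = 73.1%, Hilltop 123/201 = 61.2% → Pinecrest
Remedial: Pinecrest 68/337 = 20.2%, Hilltop 3/30 = 10.0% → Pinecrest
General: Pinecrest 56/146 = 38.4%, Hilltop 28/109 = 25.7% → Pinecrest
Pinecrest has the higher rate in all 3 groups.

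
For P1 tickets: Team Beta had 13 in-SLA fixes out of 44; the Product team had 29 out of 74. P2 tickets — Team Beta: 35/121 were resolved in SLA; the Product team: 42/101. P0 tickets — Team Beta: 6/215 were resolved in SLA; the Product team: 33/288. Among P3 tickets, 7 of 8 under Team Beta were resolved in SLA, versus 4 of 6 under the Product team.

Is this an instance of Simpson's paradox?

P1: Team Beta 13/44 = 29.5%, the Product team 29/74 = 39.2% → the Product team
P2: Team Beta 35/121 = 28.9%, the Product team 42/101 = 41.6% → the Product team
P0: Team Beta 6/215 = 2.8%, the Product team 33/288 = 11.5% → the Product team
P3: Team Beta 7/8 = 87.5%, the Product team 4/6 = 66.7% → Team Beta
Overall: Team Beta 61/388 = 15.7%, the Product team 108/469 = 23.0% → the Product team
Neither sweeps: Team Beta wins 1 of 4 groups, the Product team wins 3. The Product team wins overall but not every group — no Simpson reversal.

No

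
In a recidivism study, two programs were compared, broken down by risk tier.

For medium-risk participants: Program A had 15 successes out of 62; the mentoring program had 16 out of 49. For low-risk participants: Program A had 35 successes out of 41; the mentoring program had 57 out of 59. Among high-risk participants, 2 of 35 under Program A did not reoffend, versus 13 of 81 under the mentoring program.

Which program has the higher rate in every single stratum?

Medium-risk: Program A 15/62 = 24.2%, the mentoring program 16/49 = 32.7% → the mentoring program
Low-risk: Program A 35/41 = 85.4%, the mentoring program 57/59 = 96.6% → the mentoring program
High-risk: Program A 2/35 = 5.7%, the mentoring program 13/81 = 16.0% → the mentoring program
The mentoring program has the higher rate in all 3 groups.

the mentoring program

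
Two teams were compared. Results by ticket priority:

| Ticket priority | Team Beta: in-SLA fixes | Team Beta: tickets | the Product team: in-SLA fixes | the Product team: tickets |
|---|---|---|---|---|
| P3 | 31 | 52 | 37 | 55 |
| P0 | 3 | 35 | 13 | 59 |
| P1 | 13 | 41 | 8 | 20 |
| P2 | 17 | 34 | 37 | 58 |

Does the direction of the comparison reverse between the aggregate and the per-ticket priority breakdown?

P3: Team Beta 31/52 = 59.6%, the Product team 37/55 = 67.3% → the Product team
P0: Team Beta 3/35 = 8.6%, the Product team 13/59 = 22.0% → the Product team
P1: Team Beta 13/41 = 31.7%, the Product team 8/20 = 40.0% → the Product team
P2: Team Beta 17/34 = 50.0%, the Product team 37/58 = 63.8% → the Product team
Overall: Team Beta 64/162 = 39.5%, the Product team 95/192 = 49.5% → the Product team
The Product team wins overall and in every ticket group — no reversal.

No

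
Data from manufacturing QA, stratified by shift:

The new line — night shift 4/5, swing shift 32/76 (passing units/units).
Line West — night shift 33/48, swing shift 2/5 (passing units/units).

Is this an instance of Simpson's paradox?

Yes

Night shift: the new line 4/5 = 80.0%, Line West 33/48 = 68.8% → the new line
Swing shift: the new line 32/76 = 42.1%, Line West 2/5 = 40.0% → the new line
Overall: the new line 36/81 = 44.4%, Line West 35/53 = 66.0% → Line West
The new line wins each shift group but Line West wins overall — the comparison reverses. The new line's units skew toward swing shift, which has a lower base rate.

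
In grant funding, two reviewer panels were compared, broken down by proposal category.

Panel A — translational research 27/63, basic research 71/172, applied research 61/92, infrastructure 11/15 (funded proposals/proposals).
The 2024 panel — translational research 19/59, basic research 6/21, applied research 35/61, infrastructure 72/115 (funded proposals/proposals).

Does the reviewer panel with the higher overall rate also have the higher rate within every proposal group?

No

Translational research: Panel A 27/63 = 42.9%, the 2024 panel 19/59 = 32.2% → Panel A
Basic research: Panel A 71/172 = 41.3%, the 2024 panel 6/21 = 28.6% → Panel A
Applied research: Panel A 61/92 = 66.3%, the 2024 panel 35/61 = 57.4% → Panel A
Infrastructure: Panel A 11/15 = 73.3%, the 2024 panel 72/115 = 62.6% → Panel A
Overall: Panel A 170/342 = 49.7%, the 2024 panel 132/256 = 51.6% → the 2024 panel
Panel A wins each proposal group but the 2024 panel wins overall — the comparison reverses. Panel A's proposals skew toward basic research, which has a lower base rate.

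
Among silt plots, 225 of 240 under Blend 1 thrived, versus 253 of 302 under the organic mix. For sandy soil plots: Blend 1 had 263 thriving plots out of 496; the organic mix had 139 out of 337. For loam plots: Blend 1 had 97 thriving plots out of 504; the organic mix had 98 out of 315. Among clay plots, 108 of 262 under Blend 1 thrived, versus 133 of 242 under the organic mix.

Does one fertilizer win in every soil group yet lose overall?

Silt: Blend 1 225/240 = 93.8%, the organic mix 253/302 = 83.8% → Blend 1
Sandy soil: Blend 1 263/496 = 53.0%, the organic mix 139/337 = 41.2% → Blend 1
Loam: Blend 1 97/504 = 19.2%, the organic mix 98/315 = 31.1% → the organic mix
Clay: Blend 1 108/262 = 41.2%, the organic mix 133/242 = 55.0% → the organic mix
Overall: Blend 1 693/1502 = 46.1%, the organic mix 623/1196 = 52.1% → the organic mix
Neither sweeps: Blend 1 wins 2 of 4 groups, the organic mix wins 2. The organic mix wins overall but not every group — no Simpson reversal.

No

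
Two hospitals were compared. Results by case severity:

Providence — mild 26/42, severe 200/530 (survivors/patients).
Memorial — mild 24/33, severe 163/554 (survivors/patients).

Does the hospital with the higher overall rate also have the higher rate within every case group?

Mild: Providence 26/42 = 61.9%, Memorial 24/33 = 72.7% → Memorial
Severe: Providence 200/530 = 37.7%, Memorial 163/554 = 29.4% → Providence
Overall: Providence 226/572 = 39.5%, Memorial 187/587 = 31.9% → Providence
Neither sweeps: Providence wins 1 of 2 groups, Memorial wins 1. Providence wins overall but not every group — no Simpson reversal.

No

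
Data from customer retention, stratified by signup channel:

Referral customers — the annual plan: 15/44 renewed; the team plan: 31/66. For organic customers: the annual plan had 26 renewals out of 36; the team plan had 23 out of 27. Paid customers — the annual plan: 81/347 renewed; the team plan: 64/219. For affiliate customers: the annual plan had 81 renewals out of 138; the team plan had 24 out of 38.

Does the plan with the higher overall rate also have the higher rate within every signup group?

Yes

Referral: the annual plan 15/44 = 34.1%, the team plan 31/66 = 47.0% → the team plan
Organic: the annual plan 26/36 = 72.2%, the team plan 23/27 = 85.2% → the team plan
Paid: the annual plan 81/347 = 23.3%, the team plan 64/219 = 29.2% → the team plan
Affiliate: the annual plan 81/138 = 58.7%, the team plan 24/38 = 63.2% → the team plan
Overall: the annual plan 203/565 = 35.9%, the team plan 142/350 = 40.6% → the team plan
The team plan wins overall and in every signup group — no reversal.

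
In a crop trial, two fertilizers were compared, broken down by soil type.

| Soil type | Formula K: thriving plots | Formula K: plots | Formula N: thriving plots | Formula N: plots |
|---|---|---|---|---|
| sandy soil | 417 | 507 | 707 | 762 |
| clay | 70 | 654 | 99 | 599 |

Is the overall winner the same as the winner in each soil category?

Sandy soil: Formula K 417/507 = 82.2%, Formula N 707/762 = 92.8% → Formula N
Clay: Formula K 70/654 = 10.7%, Formula N 99/599 = 16.5% → Formula N
Overall: Formula K 487/1161 = 41.9%, Formula N 806/1361 = 59.2% → Formula N
Formula N wins overall and in every soil group — no reversal.

Yes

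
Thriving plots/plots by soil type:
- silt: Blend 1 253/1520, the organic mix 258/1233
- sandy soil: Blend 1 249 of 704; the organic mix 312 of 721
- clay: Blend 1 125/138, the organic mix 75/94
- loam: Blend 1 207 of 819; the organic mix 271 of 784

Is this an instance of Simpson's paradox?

No

Silt: Blend 1 253/1520 = 16.6%, the organic mix 258/1233 = 20.9% → the organic mix
Sandy soil: Blend 1 249/704 = 35.4%, the organic mix 312/721 = 43.3% → the organic mix
Clay: Blend 1 125/138 = 90.6%, the organic mix 75/94 = 79.8% → Blend 1
Loam: Blend 1 207/819 = 25.3%, the organic mix 271/784 = 34.6% → the organic mix
Overall: Blend 1 834/3181 = 26.2%, the organic mix 916/2832 = 32.3% → the organic mix
Neither sweeps: Blend 1 wins 1 of 4 groups, the organic mix wins 3. The organic mix wins overall but not every group — no Simpson reversal.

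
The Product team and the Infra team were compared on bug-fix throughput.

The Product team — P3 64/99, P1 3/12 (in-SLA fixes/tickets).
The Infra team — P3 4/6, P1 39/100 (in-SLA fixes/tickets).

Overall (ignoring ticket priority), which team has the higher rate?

P3: the Product team 64/99 = 64.6%, the Infra team 4/6 = 66.7% → the Infra team
P1: the Product team 3/12 = 25.0%, the Infra team 39/100 = 39.0% → the Infra team
Overall: the Product team 67/111 = 60.4%, the Infra team 43/106 = 40.6% → the Product team
(The Infra team wins every ticket group but the Product team wins overall — the Infra team's tickets skew toward the low-rate P1 group.)

the Product team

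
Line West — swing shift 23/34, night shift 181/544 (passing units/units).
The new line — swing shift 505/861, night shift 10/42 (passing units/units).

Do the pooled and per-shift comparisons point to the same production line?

No

Swing shift: Line West 23/34 = 67.6%, the new line 505/861 = 58.7% → Line West
Night shift: Line West 181/544 = 33.3%, the new line 10/42 = 23.8% → Line West
Overall: Line West 204/578 = 35.3%, the new line 515/903 = 57.0% → the new line
Line West wins each shift group but the new line wins overall — the comparison reverses. Line West's units skew toward night shift, which has a lower base rate.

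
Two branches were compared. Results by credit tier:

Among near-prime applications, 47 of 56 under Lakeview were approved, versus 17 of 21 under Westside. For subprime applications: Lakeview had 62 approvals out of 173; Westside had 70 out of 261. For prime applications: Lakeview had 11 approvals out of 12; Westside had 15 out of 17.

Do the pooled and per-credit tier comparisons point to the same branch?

Near-prime: Lakeview 47/56 = 83.9%, Westside 17/21 = 81.0% → Lakeview
Subprime: Lakeview 62/173 = 35.8%, Westside 70/261 = 26.8% → Lakeview
Prime: Lakeview 11/12 = 91.7%, Westside 15/17 = 88.2% → Lakeview
Overall: Lakeview 120/241 = 49.8%, Westside 102/299 = 34.1% → Lakeview
Lakeview wins overall and in every credit group — no reversal.

Yes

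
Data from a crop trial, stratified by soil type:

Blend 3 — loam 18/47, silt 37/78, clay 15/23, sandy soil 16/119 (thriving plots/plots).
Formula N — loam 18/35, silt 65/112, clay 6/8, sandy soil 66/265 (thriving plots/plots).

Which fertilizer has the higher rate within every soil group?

Loam: Blend 3 18/47 = 38.3%, Formula N 18/35 = 51.4% → Formula N
Silt: Blend 3 37/78 = 47.4%, Formula N 65/112 = 58.0% → Formula N
Clay: Blend 3 15/23 = 65.2%, Formula N 6/8 = 75.0% → Formula N
Sandy soil: Blend 3 16/119 = 13.4%, Formula N 66/265 = 24.9% → Formula N
Formula N has the higher rate in all 4 groups.

Formula N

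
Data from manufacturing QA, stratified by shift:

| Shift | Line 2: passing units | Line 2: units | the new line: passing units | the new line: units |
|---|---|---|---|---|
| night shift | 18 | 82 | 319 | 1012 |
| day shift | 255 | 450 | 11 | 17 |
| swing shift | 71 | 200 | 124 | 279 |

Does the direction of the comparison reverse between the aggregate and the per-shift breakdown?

Yes

Night shift: Line 2 18/82 = 22.0%, the new line 319/1012 = 31.5% → the new line
Day shift: Line 2 255/450 = 56.7%, the new line 11/17 = 64.7% → the new line
Swing shift: Line 2 71/200 = 35.5%, the new line 124/279 = 44.4% → the new line
Overall: Line 2 344/732 = 47.0%, the new line 454/1308 = 34.7% → Line 2
The new line wins each shift group but Line 2 wins overall — the comparison reverses. The new line's units skew toward night shift, which has a lower base rate.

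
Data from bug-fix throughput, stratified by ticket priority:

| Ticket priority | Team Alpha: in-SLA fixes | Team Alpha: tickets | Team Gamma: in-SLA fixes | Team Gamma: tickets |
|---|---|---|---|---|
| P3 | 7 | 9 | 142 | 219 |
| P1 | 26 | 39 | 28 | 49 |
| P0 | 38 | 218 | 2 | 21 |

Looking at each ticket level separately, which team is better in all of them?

Team Alpha

P3: Team Alpha 7/9 = 77.8%, Team Gamma 142/219 = 64.8% → Team Alpha
P1: Team Alpha 26/39 = 66.7%, Team Gamma 28/49 = 57.1% → Team Alpha
P0: Team Alpha 38/218 = 17.4%, Team Gamma 2/21 = 9.5% → Team Alpha
Team Alpha has the higher rate in all 3 groups.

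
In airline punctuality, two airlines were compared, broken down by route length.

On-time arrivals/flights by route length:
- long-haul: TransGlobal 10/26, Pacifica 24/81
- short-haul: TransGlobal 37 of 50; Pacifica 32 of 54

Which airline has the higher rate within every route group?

Long-haul: TransGlobal 10/26 = 38.5%, Pacifica 24/81 = 29.6% → TransGlobal
Short-haul: TransGlobal 37/50 = 74.0%, Pacifica 32/54 = 59.3% → TransGlobal
TransGlobal has the higher rate in both groups.

TransGlobal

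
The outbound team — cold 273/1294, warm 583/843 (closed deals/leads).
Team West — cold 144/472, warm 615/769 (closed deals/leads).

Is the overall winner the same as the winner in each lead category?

Yes

Cold: the outbound team 273/1294 = 21.1%, Team West 144/472 = 30.5% → Team West
Warm: the outbound team 583/843 = 69.2%, Team West 615/769 = 80.0% → Team West
Overall: the outbound team 856/2137 = 40.1%, Team West 759/1241 = 61.2% → Team West
Team West wins overall and in every lead group — no reversal.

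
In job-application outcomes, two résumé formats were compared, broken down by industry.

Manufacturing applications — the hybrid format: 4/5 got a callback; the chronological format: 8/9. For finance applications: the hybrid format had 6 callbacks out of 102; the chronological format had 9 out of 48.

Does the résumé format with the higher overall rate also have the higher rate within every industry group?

Manufacturing: the hybrid format 4/5 = 80.0%, the chronological format 8/9 = 88.9% → the chronological format
Finance: the hybrid format 6/102 = 5.9%, the chronological format 9/48 = 18.8% → the chronological format
Overall: the hybrid format 10/107 = 9.3%, the chronological format 17/57 = 29.8% → the chronological format
The chronological format wins overall and in every industry group — no reversal.

Yes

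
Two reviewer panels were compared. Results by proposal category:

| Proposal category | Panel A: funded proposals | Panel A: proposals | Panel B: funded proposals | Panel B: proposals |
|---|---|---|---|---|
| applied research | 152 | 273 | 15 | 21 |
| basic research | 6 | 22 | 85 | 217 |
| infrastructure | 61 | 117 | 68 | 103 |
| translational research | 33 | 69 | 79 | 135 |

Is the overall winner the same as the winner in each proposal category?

Applied research: Panel A 152/273 = 55.7%, Panel B 15/21 = 71.4% → Panel B
Basic research: Panel A 6/22 = 27.3%, Panel B 85/217 = 39.2% → Panel B
Infrastructure: Panel A 61/117 = 52.1%, Panel B 68/103 = 66.0% → Panel B
Translational research: Panel A 33/69 = 47.8%, Panel B 79/135 = 58.5% → Panel B
Overall: Panel A 252/481 = 52.4%, Panel B 247/476 = 51.9% → Panel A
Panel B wins each proposal group but Panel A wins overall — the comparison reverses. Panel B's proposals skew toward basic research, which has a lower base rate.

No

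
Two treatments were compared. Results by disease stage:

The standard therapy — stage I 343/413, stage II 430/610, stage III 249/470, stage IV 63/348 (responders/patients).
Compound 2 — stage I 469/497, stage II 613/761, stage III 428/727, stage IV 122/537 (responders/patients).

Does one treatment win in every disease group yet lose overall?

Stage I: the standard therapy 343/413 = 83.1%, Compound 2 469/497 = 94.4% → Compound 2
Stage II: the standard therapy 430/610 = 70.5%, Compound 2 613/761 = 80.6% → Compound 2
Stage III: the standard therapy 249/470 = 53.0%, Compound 2 428/727 = 58.9% → Compound 2
Stage IV: the standard therapy 63/348 = 18.1%, Compound 2 122/537 = 22.7% → Compound 2
Overall: the standard therapy 1085/1841 = 58.9%, Compound 2 1632/2522 = 64.7% → Compound 2
Compound 2 wins overall and in every disease group — no reversal.

No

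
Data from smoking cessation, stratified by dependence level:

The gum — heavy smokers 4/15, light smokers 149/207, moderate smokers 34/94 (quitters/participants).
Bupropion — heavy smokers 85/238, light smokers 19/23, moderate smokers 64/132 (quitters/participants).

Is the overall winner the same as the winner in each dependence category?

Heavy smokers: the gum 4/15 = 26.7%, bupropion 85/238 = 35.7% → bupropion
Light smokers: the gum 149/207 = 72.0%, bupropion 19/23 = 82.6% → bupropion
Moderate smokers: the gum 34/94 = 36.2%, bupropion 64/132 = 48.5% → bupropion
Overall: the gum 187/316 = 59.2%, bupropion 168/393 = 42.7% → the gum
Bupropion wins each dependence group but the gum wins overall — the comparison reverses. Bupropion's participants skew toward heavy smokers, which has a lower base rate.

No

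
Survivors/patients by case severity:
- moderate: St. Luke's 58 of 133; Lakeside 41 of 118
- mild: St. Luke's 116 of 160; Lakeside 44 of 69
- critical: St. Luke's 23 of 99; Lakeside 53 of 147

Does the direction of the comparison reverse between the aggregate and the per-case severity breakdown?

No

Moderate: St. Luke's 58/133 = 43.6%, Lakeside 41/118 = 34.7% → St. Luke's
Mild: St. Luke's 116/160 = 72.5%, Lakeside 44/69 = 63.8% → St. Luke's
Critical: St. Luke's 23/99 = 23.2%, Lakeside 53/147 = 36.1% → Lakeside
Overall: St. Luke's 197/392 = 50.3%, Lakeside 138/334 = 41.3% → St. Luke's
Neither sweeps: St. Luke's wins 2 of 3 groups, Lakeside wins 1. St. Luke's wins overall but not every group — no Simpson reversal.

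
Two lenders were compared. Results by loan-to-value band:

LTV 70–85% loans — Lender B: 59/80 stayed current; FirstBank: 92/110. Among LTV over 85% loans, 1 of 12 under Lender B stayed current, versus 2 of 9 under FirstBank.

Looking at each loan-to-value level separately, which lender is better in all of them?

LTV 70–85%: Lender B 59/80 = 73.8%, FirstBank 92/110 = 83.6% → FirstBank
LTV over 85%: Lender B 1/12 = 8.3%, FirstBank 2/9 = 22.2% → FirstBank
FirstBank has the higher rate in both groups.

FirstBank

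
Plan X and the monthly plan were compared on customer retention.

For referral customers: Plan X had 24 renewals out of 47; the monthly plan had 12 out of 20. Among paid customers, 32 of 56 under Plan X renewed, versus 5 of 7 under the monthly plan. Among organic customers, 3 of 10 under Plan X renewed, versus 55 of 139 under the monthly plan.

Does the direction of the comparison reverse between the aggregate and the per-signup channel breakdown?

Yes

Referral: Plan X 24/47 = 51.1%, the monthly plan 12/20 = 60.0% → the monthly plan
Paid: Plan X 32/56 = 57.1%, the monthly plan 5/7 = 71.4% → the monthly plan
Organic: Plan X 3/10 = 30.0%, the monthly plan 55/139 = 39.6% → the monthly plan
Overall: Plan X 59/113 = 52.2%, the monthly plan 72/166 = 43.4% → Plan X
The monthly plan wins each signup group but Plan X wins overall — the comparison reverses. The monthly plan's customers skew toward organic, which has a lower base rate.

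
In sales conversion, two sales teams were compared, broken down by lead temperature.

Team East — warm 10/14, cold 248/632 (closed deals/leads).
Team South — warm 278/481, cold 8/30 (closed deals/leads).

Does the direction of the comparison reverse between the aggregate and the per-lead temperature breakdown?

Yes

Warm: Team East 10/14 = 71.4%, Team South 278/481 = 57.8% → Team East
Cold: Team East 248/632 = 39.2%, Team South 8/30 = 26.7% → Team East
Overall: Team East 258/646 = 39.9%, Team South 286/511 = 56.0% → Team South
Team East wins each lead group but Team South wins overall — the comparison reverses. Team East's leads skew toward cold, which has a lower base rate.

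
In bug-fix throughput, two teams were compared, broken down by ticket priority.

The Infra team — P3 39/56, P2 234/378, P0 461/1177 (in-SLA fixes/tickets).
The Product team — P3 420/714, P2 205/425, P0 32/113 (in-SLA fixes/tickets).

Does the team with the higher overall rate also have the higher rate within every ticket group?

P3: the Infra team 39/56 = 69.6%, the Product team 420/714 = 58.8% → the Infra team
P2: the Infra team 234/378 = 61.9%, the Product team 205/425 = 48.2% → the Infra team
P0: the Infra team 461/1177 = 39.2%, the Product team 32/113 = 28.3% → the Infra team
Overall: the Infra team 734/1611 = 45.6%, the Product team 657/1252 = 52.5% → the Product team
The Infra team wins each ticket group but the Product team wins overall — the comparison reverses. The Infra team's tickets skew toward P0, which has a lower base rate.

No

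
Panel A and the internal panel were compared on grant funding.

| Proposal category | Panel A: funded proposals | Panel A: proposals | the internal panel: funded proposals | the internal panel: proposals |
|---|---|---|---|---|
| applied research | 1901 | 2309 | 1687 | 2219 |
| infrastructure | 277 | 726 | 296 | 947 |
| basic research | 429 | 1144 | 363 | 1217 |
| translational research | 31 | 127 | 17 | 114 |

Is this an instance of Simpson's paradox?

No

Applied research: Panel A 1901/2309 = 82.3%, the internal panel 1687/2219 = 76.0% → Panel A
Infrastructure: Panel A 277/726 = 38.2%, the internal panel 296/947 = 31.3% → Panel A
Basic research: Panel A 429/1144 = 37.5%, the internal panel 363/1217 = 29.8% → Panel A
Translational research: Panel A 31/127 = 24.4%, the internal panel 17/114 = 14.9% → Panel A
Overall: Panel A 2638/4306 = 61.3%, the internal panel 2363/4497 = 52.5% → Panel A
Panel A wins overall and in every proposal group — no reversal.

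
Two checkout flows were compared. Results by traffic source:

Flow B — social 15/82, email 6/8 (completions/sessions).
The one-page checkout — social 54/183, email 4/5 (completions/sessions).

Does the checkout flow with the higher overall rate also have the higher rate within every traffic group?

Yes

Social: Flow B 15/82 = 18.3%, the one-page checkout 54/183 = 29.5% → the one-page checkout
Email: Flow B 6/8 = 75.0%, the one-page checkout 4/5 = 80.0% → the one-page checkout
Overall: Flow B 21/90 = 23.3%, the one-page checkout 58/188 = 30.9% → the one-page checkout
The one-page checkout wins overall and in every traffic group — no reversal.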